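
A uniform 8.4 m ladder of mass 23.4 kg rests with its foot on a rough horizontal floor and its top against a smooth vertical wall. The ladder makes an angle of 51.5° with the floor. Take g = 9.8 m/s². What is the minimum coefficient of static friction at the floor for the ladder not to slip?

ΣF_y = 0: N_floor = 23.4×9.8 = 229.32 N.
Torques about the foot: N_wall · 8.4 sin 51.5° = 23.4×9.8×4.2 cos 51.5° → N_wall = 91.205 N.
ΣF_x = 0: f_floor = N_wall = 91.205 N.
μ_min = f_floor / N_floor = 91.205 / 229.32 = 0.3977.

μ_min ≈ 0.398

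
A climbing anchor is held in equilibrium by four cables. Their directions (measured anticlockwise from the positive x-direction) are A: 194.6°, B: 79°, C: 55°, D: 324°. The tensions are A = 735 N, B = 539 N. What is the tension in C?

Resolve: ΣF_x = 735 cos 194.6° + 539 cos 79° + T_C cos 55° + T_D cos 324° = 0.
        ΣF_y = 735 sin 194.6° + 539 sin 79° + T_C sin 55° + T_D sin 324° = 0.
The known terms sum to (-608.4, 343.8) N, so 0.5736 T_C + 0.8090 T_D = 608.4 and 0.8192 T_C − 0.5878 T_D = -343.8.
Solving simultaneously: T_C = 79.47 N, T_D = 695.7 N.

T_C ≈ 79.5 N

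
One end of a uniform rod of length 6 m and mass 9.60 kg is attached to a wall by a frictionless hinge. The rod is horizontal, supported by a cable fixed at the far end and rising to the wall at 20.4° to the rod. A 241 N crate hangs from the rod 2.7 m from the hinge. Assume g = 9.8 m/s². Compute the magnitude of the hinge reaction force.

|H| ≈ 455 N

Take torques about the hinge: T sin 20.4° · 6 = 9.60×9.8×3 + 241×2.7 = 932.94 N·m.
So T = 932.94 / (0.3486 × 6) = 446.08 N.
ΣF_x = 0: H_x = T cos 20.4° = 418.1 N.
ΣF_y = 0: H_y = (9.60×9.8 + 241) − T sin 20.4° = 335.08 − 155.49 = 179.59 N.
|H| = √(H_x² + H_y²) = √((418.1)² + (179.59)²) = 455.04 N.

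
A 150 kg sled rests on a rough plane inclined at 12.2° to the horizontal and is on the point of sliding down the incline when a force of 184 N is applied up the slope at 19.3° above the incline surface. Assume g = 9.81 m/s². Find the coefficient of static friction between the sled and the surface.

On the verge of sliding down the incline, friction is at its maximum μN and acts up the slope.
Perpendicular to incline: N = W cos 12.2° − P sin 19.3° = 1438 − 60.81 = 1377 N.
Along incline: P cos 19.3° + μN = W sin 12.2° → μ = (W sin 12.2° − P cos 19.3°) / N = 0.09968.

μ ≈ 0.0997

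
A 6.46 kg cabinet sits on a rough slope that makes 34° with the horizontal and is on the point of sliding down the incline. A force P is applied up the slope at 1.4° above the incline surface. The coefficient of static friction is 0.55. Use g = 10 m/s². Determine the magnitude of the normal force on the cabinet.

N ≈ 53.4 N

On the verge of sliding down the incline, friction equals μN and acts up the slope.
Perpendicular: N + P sin 1.4° = W cos 34° = 53.56 N.
Along incline: P cos 1.4° + μN = W sin 34° with W sin 34° = 36.12 N.
Solving the pair for P and N: P = 6.761 N, N = 53.39 N (and f = μN = 29.36 N).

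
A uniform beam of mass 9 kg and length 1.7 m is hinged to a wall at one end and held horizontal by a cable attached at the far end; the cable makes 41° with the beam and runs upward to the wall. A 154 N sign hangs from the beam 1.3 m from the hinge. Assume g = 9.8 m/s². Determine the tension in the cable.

Take torques about the hinge: T sin 41° · 1.7 = 9×9.8×0.85 + 154×1.3 = 275.17 N·m.
So T = 275.17 / (0.6561 × 1.7) = 246.72 N.

T ≈ 247 N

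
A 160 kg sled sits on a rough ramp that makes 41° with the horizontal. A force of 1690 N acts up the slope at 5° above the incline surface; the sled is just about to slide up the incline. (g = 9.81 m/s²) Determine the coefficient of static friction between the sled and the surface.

μ ≈ 0.630

On the verge of sliding up the incline, friction is at its maximum μN and acts down the slope.
Perpendicular to incline: N = W cos 41° − P sin 5° = 1185 − 147.3 = 1037 N.
Along incline: P cos 5° − μN = W sin 41° → μ = −(W sin 41° − P cos 5°) / N = 0.6303.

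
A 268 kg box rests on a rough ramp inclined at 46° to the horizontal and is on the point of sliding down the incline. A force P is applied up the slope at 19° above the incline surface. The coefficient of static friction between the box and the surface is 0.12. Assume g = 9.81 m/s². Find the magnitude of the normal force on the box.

On the verge of sliding down the incline, friction equals μN and acts up the slope.
Perpendicular: N + P sin 19° = W cos 46° = 1826 N.
Along incline: P cos 19° + μN = W sin 46° with W sin 46° = 1891 N.
Solving the pair for P and N: P = 1845 N, N = 1226 N (and f = μN = 147.1 N).

N ≈ 1230 N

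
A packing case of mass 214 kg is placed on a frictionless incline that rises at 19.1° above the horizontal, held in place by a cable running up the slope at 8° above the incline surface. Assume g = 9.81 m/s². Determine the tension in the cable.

T ≈ 694 N

Take axes along and perpendicular to the incline. Weight components: W sin 19.1° = 686.9 N down-slope, W cos 19.1° = 1984 N into the surface.
Along incline: T cos 8° = W sin 19.1° → T = 693.7 N.
Perpendicular: N = W cos 19.1° − T sin 8° = 1887 N.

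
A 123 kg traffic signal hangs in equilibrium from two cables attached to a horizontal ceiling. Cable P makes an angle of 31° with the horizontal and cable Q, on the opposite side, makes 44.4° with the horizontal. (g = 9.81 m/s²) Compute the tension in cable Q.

T_Q ≈ 1070 N

Weight W = 123 × 9.81 = 1207 N acts straight down.
Horizontal: T_P cos 31° = T_Q cos 44.4°  →  T_P = 0.8335 T_Q.
Vertical: T_P sin 31° + T_Q sin 44.4° = 1207.
Substituting the horizontal relation into the vertical equation gives 1.129 T_Q = 1207, so T_Q = 1069 N.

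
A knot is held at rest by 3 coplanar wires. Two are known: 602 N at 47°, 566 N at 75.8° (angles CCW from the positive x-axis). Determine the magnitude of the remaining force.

F ≈ 1130 N

Sum the known components: ΣF_x = 549.4 N, ΣF_y = 989 N.
For equilibrium the remaining force must supply (−ΣF_x, −ΣF_y) = (-549.4, -989) N.
Magnitude = √((-549.4)² + (-989)²) = 1131 N; direction = atan2(-989, -549.4) = 240.9°.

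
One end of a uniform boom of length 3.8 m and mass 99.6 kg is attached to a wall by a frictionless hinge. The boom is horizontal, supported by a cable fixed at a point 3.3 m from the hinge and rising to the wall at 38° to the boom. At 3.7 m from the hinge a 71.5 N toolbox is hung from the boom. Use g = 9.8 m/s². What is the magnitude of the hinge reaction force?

Take torques about the hinge: T sin 38° · 3.3 = 99.6×9.8×1.9 + 71.5×3.7 = 2119.1 N·m.
So T = 2119.1 / (0.6157 × 3.3) = 1043 N.
ΣF_x = 0: H_x = T cos 38° = 821.92 N.
ΣF_y = 0: H_y = (99.6×9.8 + 71.5) − T sin 38° = 1047.6 − 642.15 = 405.43 N.
|H| = √(H_x² + H_y²) = √((821.92)² + (405.43)²) = 916.47 N.

|H| ≈ 916 N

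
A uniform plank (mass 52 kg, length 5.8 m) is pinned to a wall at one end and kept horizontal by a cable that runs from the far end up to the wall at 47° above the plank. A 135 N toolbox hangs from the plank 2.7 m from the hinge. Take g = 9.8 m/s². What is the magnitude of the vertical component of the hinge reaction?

|H_y| ≈ 327 N

Take torques about the hinge: T sin 47° · 5.8 = 52×9.8×2.9 + 135×2.7 = 1842.3 N·m.
So T = 1842.3 / (0.7314 × 5.8) = 434.32 N.
ΣF_y = 0: H_y = (52×9.8 + 135) − T sin 47° = 644.6 − 317.64 = 326.96 N.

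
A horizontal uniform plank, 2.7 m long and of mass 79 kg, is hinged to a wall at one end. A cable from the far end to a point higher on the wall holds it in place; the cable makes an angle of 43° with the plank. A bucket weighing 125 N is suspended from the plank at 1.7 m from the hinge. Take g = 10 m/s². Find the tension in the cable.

T ≈ 695 N

Take torques about the hinge: T sin 43° · 2.7 = 79×10×1.35 + 125×1.7 = 1279 N·m.
So T = 1279 / (0.6820 × 2.7) = 694.58 N.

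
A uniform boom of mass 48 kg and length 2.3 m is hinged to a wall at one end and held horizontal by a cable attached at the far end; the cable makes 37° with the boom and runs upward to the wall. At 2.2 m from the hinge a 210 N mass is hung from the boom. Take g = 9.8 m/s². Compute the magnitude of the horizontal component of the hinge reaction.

H_x ≈ 579 N

Take torques about the hinge: T sin 37° · 2.3 = 48×9.8×1.15 + 210×2.2 = 1003 N·m.
So T = 1003 / (0.6018 × 2.3) = 724.59 N.
ΣF_x = 0: H_x = T cos 37° = 578.68 N.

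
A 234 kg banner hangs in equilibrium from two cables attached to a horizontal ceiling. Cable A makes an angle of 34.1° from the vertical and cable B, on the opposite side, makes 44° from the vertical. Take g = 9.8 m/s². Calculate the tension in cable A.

Angles from the horizontal: cable A is 90° − 34.1° = 55.9°, cable B is 90° − 44° = 46°.
Weight W = 234 × 9.8 = 2293 N acts straight down.
Horizontal: T_A cos 55.9° = T_B cos 46°  →  T_B = 0.8071 T_A.
Vertical: T_A sin 55.9° + T_B sin 46° = 2293.
Substituting the horizontal relation into the vertical equation gives 1.409 T_A = 2293, so T_A = 1628 N.

T_A ≈ 1630 N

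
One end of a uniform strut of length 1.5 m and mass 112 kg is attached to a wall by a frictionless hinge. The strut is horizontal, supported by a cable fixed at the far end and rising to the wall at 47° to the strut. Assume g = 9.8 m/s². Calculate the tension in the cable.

Take torques about the hinge: T sin 47° · 1.5 = 112×9.8×0.75 = 823.2 N·m.
So T = 823.2 / (0.7314 × 1.5) = 750.39 N.

T ≈ 750 N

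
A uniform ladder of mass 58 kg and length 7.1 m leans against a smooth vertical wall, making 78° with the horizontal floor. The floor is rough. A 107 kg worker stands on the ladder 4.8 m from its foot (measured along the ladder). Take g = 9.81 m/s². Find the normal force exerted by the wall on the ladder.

Torques about the foot: N_wall · 7.1 sin 78° = 58×9.81×3.55 cos 78° + 107×9.81×4.8 cos 78° → N_wall = 211.31 N.

N_wall ≈ 211 N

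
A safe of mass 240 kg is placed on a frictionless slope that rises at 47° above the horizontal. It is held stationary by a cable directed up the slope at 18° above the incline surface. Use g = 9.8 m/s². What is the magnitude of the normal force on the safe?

Take axes along and perpendicular to the incline. Weight components: W sin 47° = 1720 N down-slope, W cos 47° = 1604 N into the surface.
Along incline: T cos 18° = W sin 47° → T = 1809 N.
Perpendicular: N = W cos 47° − T sin 18° = 1045 N.

N ≈ 1050 N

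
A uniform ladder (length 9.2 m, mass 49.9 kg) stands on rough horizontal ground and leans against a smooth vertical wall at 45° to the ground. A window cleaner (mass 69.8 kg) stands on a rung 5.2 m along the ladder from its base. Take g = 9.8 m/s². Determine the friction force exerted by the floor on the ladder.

Torques about the foot: N_wall · 9.2 sin 45° = 49.9×9.8×4.6 cos 45° + 69.8×9.8×5.2 cos 45° → N_wall = 631.14 N.
ΣF_x = 0: f_floor = N_wall = 631.14 N.

f ≈ 631 N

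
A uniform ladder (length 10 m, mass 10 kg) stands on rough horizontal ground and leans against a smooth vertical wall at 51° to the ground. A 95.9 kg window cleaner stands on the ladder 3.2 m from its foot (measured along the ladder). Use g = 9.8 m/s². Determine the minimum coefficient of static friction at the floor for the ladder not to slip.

μ_min ≈ 0.273

ΣF_y = 0: N_floor = 10×9.8 + 95.9×9.8 = 1037.8 N.
Torques about the foot: N_wall · 10 sin 51° = 10×9.8×5 cos 51° + 95.9×9.8×3.2 cos 51° → N_wall = 283.22 N.
ΣF_x = 0: f_floor = N_wall = 283.22 N.
μ_min = f_floor / N_floor = 283.22 / 1037.8 = 0.2729.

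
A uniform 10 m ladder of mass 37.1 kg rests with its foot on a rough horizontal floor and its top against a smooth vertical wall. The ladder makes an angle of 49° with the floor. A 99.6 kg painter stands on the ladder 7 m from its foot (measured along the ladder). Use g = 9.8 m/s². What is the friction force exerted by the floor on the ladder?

Torques about the foot: N_wall · 10 sin 49° = 37.1×9.8×5 cos 49° + 99.6×9.8×7 cos 49° → N_wall = 751.97 N.
ΣF_x = 0: f_floor = N_wall = 751.97 N.

f ≈ 752 N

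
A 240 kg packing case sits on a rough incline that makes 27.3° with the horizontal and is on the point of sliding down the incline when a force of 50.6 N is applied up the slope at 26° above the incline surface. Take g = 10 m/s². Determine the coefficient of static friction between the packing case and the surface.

μ ≈ 0.500

On the verge of sliding down the incline, friction is at its maximum μN and acts up the slope.
Perpendicular to incline: N = W cos 27.3° − P sin 26° = 2133 − 22.18 = 2110 N.
Along incline: P cos 26° + μN = W sin 27.3° → μ = (W sin 27.3° − P cos 26°) / N = 0.5.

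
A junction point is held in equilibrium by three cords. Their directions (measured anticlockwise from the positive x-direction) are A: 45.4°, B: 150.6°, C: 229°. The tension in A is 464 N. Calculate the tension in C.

Resolve: ΣF_x = 464 cos 45.4° + T_B cos 150.6° + T_C cos 229° = 0.
        ΣF_y = 464 sin 45.4° + T_B sin 150.6° + T_C sin 229° = 0.
The known terms sum to (325.8, 330.4) N, so -0.8712 T_B − 0.6561 T_C = -325.8 and 0.4909 T_B − 0.7547 T_C = -330.4.
Solving simultaneously: T_B = 29.74 N, T_C = 457.1 N.

T_C ≈ 457 N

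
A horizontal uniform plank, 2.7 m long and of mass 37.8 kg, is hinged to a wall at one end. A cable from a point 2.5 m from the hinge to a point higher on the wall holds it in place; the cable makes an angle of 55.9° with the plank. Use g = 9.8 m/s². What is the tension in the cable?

Take torques about the hinge: T sin 55.9° · 2.5 = 37.8×9.8×1.35 = 500.09 N·m.
So T = 500.09 / (0.8281 × 2.5) = 241.57 N.

T ≈ 242 N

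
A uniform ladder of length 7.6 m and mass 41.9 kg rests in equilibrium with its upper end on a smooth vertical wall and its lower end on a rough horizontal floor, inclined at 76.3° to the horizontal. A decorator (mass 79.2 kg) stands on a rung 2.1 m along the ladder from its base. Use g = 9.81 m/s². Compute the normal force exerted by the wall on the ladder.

Torques about the foot: N_wall · 7.6 sin 76.3° = 41.9×9.81×3.8 cos 76.3° + 79.2×9.81×2.1 cos 76.3° → N_wall = 102.43 N.

N_wall ≈ 102 N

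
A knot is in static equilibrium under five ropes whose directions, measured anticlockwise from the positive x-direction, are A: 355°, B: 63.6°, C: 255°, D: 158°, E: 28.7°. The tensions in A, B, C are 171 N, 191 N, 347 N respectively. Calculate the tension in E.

T_E ≈ 134 N

Resolve: ΣF_x = 171 cos 355° + 191 cos 63.6° + 347 cos 255° + T_D cos 158° + T_E cos 28.7° = 0.
        ΣF_y = 171 sin 355° + 191 sin 63.6° + 347 sin 255° + T_D sin 158° + T_E sin 28.7° = 0.
The known terms sum to (165.5, -179) N, so -0.9272 T_D + 0.8771 T_E = -165.5 and 0.3746 T_D + 0.4802 T_E = 179.
Solving simultaneously: T_D = 305.6 N, T_E = 134.4 N.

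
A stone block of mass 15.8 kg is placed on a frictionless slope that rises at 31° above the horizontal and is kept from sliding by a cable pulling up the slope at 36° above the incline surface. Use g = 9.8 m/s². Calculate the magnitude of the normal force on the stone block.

Take axes along and perpendicular to the incline. Weight components: W sin 31° = 79.75 N down-slope, W cos 31° = 132.7 N into the surface.
Along incline: T cos 36° = W sin 31° → T = 98.57 N.
Perpendicular: N = W cos 31° − T sin 36° = 74.78 N.

N ≈ 74.8 N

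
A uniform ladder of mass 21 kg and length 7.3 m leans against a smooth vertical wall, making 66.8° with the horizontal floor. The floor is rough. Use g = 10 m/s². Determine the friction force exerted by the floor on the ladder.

f ≈ 45 N

Torques about the foot: N_wall · 7.3 sin 66.8° = 21×10×3.65 cos 66.8° → N_wall = 45.003 N.
ΣF_x = 0: f_floor = N_wall = 45.003 N.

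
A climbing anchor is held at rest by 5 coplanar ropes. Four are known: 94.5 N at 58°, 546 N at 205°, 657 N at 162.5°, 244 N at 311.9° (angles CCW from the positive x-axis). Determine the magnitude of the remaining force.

F ≈ 918 N

Sum the known components: ΣF_x = -908.4 N, ΣF_y = -134.7 N.
For equilibrium the remaining force must supply (−ΣF_x, −ΣF_y) = (908.4, 134.7) N.
Magnitude = √((908.4)² + (134.7)²) = 918.3 N; direction = atan2(134.7, 908.4) = 8.4°.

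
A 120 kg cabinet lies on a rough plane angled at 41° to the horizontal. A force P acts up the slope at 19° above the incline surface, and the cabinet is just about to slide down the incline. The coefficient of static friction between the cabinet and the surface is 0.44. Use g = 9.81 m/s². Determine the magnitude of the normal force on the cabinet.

On the verge of sliding down the incline, friction equals μN and acts up the slope.
Perpendicular: N + P sin 19° = W cos 41° = 888.4 N.
Along incline: P cos 19° + μN = W sin 41° with W sin 41° = 772.3 N.
Solving the pair for P and N: P = 475.4 N, N = 733.7 N (and f = μN = 322.8 N).

N ≈ 734 N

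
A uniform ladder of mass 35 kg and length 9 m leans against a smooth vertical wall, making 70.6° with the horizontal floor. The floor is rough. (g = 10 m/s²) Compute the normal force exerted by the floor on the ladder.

N_floor ≈ 350 N

ΣF_y = 0: N_floor = 35×10 = 350 N.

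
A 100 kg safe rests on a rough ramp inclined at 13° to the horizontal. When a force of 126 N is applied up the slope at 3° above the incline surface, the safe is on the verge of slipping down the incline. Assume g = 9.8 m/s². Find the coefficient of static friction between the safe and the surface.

μ ≈ 0.0998

On the verge of sliding down the incline, friction is at its maximum μN and acts up the slope.
Perpendicular to incline: N = W cos 13° − P sin 3° = 954.9 − 6.594 = 948.3 N.
Along incline: P cos 3° + μN = W sin 13° → μ = (W sin 13° − P cos 3°) / N = 0.09978.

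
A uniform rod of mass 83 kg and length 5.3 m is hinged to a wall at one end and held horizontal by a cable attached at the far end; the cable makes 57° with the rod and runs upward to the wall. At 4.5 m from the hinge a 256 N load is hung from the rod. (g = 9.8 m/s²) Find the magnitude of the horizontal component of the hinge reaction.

Take torques about the hinge: T sin 57° · 5.3 = 83×9.8×2.65 + 256×4.5 = 3307.5 N·m.
So T = 3307.5 / (0.8387 × 5.3) = 744.1 N.
ΣF_x = 0: H_x = T cos 57° = 405.27 N.

H_x ≈ 405 N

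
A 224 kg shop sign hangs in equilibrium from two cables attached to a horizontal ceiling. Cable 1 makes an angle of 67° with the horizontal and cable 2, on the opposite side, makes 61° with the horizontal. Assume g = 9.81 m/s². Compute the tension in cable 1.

Weight W = 224 × 9.81 = 2197 N acts straight down.
Horizontal: T_1 cos 67° = T_2 cos 61°  →  T_2 = 0.8059 T_1.
Vertical: T_1 sin 67° + T_2 sin 61° = 2197.
Substituting the horizontal relation into the vertical equation gives 1.625 T_1 = 2197, so T_1 = 1352 N.

T_1 ≈ 1350 N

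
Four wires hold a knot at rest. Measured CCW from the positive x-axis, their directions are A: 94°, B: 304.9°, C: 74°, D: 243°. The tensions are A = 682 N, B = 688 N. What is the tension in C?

Resolve: ΣF_x = 682 cos 94° + 688 cos 304.9° + T_C cos 74° + T_D cos 243° = 0.
        ΣF_y = 682 sin 94° + 688 sin 304.9° + T_C sin 74° + T_D sin 243° = 0.
The known terms sum to (346.1, 116.1) N, so 0.2756 T_C − 0.4540 T_D = -346.1 and 0.9613 T_C − 0.8910 T_D = -116.1.
Solving simultaneously: T_C = 1340 N, T_D = 1576 N.

T_C ≈ 1340 N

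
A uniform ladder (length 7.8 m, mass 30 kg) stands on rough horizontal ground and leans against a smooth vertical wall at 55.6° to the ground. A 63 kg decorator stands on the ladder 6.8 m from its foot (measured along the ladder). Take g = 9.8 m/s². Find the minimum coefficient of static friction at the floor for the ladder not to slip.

ΣF_y = 0: N_floor = 30×9.8 + 63×9.8 = 911.4 N.
Torques about the foot: N_wall · 7.8 sin 55.6° = 30×9.8×3.9 cos 55.6° + 63×9.8×6.8 cos 55.6° → N_wall = 469.2 N.
ΣF_x = 0: f_floor = N_wall = 469.2 N.
μ_min = f_floor / N_floor = 469.2 / 911.4 = 0.5148.

μ_min ≈ 0.515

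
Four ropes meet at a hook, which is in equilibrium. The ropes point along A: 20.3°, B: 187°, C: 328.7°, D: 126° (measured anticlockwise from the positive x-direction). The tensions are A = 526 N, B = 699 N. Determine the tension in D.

T_D ≈ 54.4 N

Resolve: ΣF_x = 526 cos 20.3° + 699 cos 187° + T_C cos 328.7° + T_D cos 126° = 0.
        ΣF_y = 526 sin 20.3° + 699 sin 187° + T_C sin 328.7° + T_D sin 126° = 0.
The known terms sum to (-200.5, 97.3) N, so 0.8545 T_C − 0.5878 T_D = 200.5 and -0.5195 T_C + 0.8090 T_D = -97.3.
Solving simultaneously: T_C = 272 N, T_D = 54.42 N.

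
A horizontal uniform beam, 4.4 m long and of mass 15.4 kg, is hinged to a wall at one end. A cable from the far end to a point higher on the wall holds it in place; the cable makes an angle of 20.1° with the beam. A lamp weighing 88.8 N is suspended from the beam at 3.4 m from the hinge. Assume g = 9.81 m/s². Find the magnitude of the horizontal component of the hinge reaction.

H_x ≈ 394 N

Take torques about the hinge: T sin 20.1° · 4.4 = 15.4×9.81×2.2 + 88.8×3.4 = 634.28 N·m.
So T = 634.28 / (0.3437 × 4.4) = 419.47 N.
ΣF_x = 0: H_x = T cos 20.1° = 393.92 N.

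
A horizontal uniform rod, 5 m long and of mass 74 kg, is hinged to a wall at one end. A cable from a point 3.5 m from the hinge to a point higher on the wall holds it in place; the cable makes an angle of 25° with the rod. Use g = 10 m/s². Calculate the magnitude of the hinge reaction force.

|H| ≈ 1150 N

Take torques about the hinge: T sin 25° · 3.5 = 74×10×2.5 = 1850 N·m.
So T = 1850 / (0.4226 × 3.5) = 1250.7 N.
ΣF_x = 0: H_x = T cos 25° = 1133.5 N.
ΣF_y = 0: H_y = (74×10) − T sin 25° = 740 − 528.57 = 211.43 N.
|H| = √(H_x² + H_y²) = √((1133.5)² + (211.43)²) = 1153.1 N.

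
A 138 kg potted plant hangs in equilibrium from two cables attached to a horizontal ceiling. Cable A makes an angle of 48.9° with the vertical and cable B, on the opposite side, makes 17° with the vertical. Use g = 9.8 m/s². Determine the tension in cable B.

T_B ≈ 1120 N

Angles from the horizontal: cable A is 90° − 48.9° = 41.1°, cable B is 90° − 17° = 73°.
Weight W = 138 × 9.8 = 1352 N acts straight down.
Horizontal: T_A cos 41.1° = T_B cos 73°  →  T_A = 0.388 T_B.
Vertical: T_A sin 41.1° + T_B sin 73° = 1352.
Substituting the horizontal relation into the vertical equation gives 1.211 T_B = 1352, so T_B = 1116 N.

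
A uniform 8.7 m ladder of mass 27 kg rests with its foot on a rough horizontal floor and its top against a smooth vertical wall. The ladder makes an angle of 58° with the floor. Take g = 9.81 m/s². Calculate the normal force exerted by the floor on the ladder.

ΣF_y = 0: N_floor = 27×9.81 = 264.87 N.

N_floor ≈ 265 N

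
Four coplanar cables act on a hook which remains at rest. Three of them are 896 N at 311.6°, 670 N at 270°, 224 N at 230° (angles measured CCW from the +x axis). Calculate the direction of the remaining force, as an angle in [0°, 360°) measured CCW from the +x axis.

Sum the known components: ΣF_x = 450.9 N, ΣF_y = -1512 N.
For equilibrium the remaining force must supply (−ΣF_x, −ΣF_y) = (-450.9, 1512) N.
Magnitude = √((-450.9)² + (1512)²) = 1577 N; direction = atan2(1512, -450.9) = 106.6°.

θ ≈ 107°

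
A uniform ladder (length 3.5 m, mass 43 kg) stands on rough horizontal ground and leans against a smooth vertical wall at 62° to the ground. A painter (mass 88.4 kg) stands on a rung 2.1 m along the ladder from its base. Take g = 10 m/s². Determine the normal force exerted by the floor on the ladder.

N_floor ≈ 1310 N

ΣF_y = 0: N_floor = 43×10 + 88.4×10 = 1314 N.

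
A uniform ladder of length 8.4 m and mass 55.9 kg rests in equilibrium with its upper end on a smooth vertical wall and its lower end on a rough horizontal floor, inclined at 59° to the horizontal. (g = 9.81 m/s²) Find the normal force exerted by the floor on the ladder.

N_floor ≈ 548 N

ΣF_y = 0: N_floor = 55.9×9.81 = 548.38 N.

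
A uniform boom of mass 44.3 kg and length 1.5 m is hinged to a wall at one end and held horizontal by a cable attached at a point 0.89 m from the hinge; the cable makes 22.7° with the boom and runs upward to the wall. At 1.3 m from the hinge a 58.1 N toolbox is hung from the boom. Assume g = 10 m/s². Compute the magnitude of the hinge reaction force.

Take torques about the hinge: T sin 22.7° · 0.89 = 44.3×10×0.75 + 58.1×1.3 = 407.78 N·m.
So T = 407.78 / (0.3859 × 0.89) = 1187.3 N.
ΣF_x = 0: H_x = T cos 22.7° = 1095.3 N.
ΣF_y = 0: H_y = (44.3×10 + 58.1) − T sin 22.7° = 501.1 − 458.18 = 42.92 N.
|H| = √(H_x² + H_y²) = √((1095.3)² + (42.92)²) = 1096.2 N.

|H| ≈ 1100 N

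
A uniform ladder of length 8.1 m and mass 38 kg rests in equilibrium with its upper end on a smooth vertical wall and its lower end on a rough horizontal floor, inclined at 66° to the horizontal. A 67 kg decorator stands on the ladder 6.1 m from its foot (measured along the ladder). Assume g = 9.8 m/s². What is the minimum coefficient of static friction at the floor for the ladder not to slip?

μ_min ≈ 0.295

ΣF_y = 0: N_floor = 38×9.8 + 67×9.8 = 1029 N.
Torques about the foot: N_wall · 8.1 sin 66° = 38×9.8×4.05 cos 66° + 67×9.8×6.1 cos 66° → N_wall = 303.06 N.
ΣF_x = 0: f_floor = N_wall = 303.06 N.
μ_min = f_floor / N_floor = 303.06 / 1029 = 0.2945.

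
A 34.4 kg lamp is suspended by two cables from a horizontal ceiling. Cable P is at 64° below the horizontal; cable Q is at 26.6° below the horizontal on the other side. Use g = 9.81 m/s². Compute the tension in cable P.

T_P ≈ 302 N

Weight W = 34.4 × 9.81 = 337.5 N acts straight down.
Horizontal: T_P cos 64° = T_Q cos 26.6°  →  T_Q = 0.4903 T_P.
Vertical: T_P sin 64° + T_Q sin 26.6° = 337.5.
Substituting the horizontal relation into the vertical equation gives 1.118 T_P = 337.5, so T_P = 301.8 N.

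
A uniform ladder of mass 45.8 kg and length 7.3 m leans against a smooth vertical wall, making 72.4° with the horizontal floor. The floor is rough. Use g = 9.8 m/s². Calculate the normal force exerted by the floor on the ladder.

ΣF_y = 0: N_floor = 45.8×9.8 = 448.84 N.

N_floor ≈ 449 N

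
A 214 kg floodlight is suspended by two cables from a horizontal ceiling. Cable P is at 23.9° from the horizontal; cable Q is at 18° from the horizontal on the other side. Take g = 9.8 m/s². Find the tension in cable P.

T_P ≈ 2990 N

Weight W = 214 × 9.8 = 2097 N acts straight down.
Horizontal: T_P cos 23.9° = T_Q cos 18°  →  T_Q = 0.9613 T_P.
Vertical: T_P sin 23.9° + T_Q sin 18° = 2097.
Substituting the horizontal relation into the vertical equation gives 0.7022 T_P = 2097, so T_P = 2987 N.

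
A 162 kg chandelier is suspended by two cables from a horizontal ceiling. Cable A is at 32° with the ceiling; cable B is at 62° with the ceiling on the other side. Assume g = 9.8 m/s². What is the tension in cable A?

T_A ≈ 747 N

Weight W = 162 × 9.8 = 1588 N acts straight down.
Horizontal: T_A cos 32° = T_B cos 62°  →  T_B = 1.806 T_A.
Vertical: T_A sin 32° + T_B sin 62° = 1588.
Substituting the horizontal relation into the vertical equation gives 2.125 T_A = 1588, so T_A = 747.2 N.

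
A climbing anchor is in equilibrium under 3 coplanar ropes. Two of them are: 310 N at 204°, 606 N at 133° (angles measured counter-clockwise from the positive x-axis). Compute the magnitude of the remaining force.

F ≈ 765 N

Sum the known components: ΣF_x = -696.5 N, ΣF_y = 317.1 N.
For equilibrium the remaining force must supply (−ΣF_x, −ΣF_y) = (696.5, -317.1) N.
Magnitude = √((696.5)² + (-317.1)²) = 765.3 N; direction = atan2(-317.1, 696.5) = 335.5°.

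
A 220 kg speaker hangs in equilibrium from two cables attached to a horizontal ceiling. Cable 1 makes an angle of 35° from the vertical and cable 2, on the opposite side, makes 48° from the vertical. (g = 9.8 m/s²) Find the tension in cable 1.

Angles from the horizontal: cable 1 is 90° − 35° = 55°, cable 2 is 90° − 48° = 42°.
Weight W = 220 × 9.8 = 2156 N acts straight down.
Horizontal: T_1 cos 55° = T_2 cos 42°  →  T_2 = 0.7718 T_1.
Vertical: T_1 sin 55° + T_2 sin 42° = 2156.
Substituting the horizontal relation into the vertical equation gives 1.336 T_1 = 2156, so T_1 = 1614 N.

T_1 ≈ 1610 N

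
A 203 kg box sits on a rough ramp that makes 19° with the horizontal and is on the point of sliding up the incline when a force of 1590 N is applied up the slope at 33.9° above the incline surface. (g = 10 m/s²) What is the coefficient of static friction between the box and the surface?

μ ≈ 0.638

On the verge of sliding up the incline, friction is at its maximum μN and acts down the slope.
Perpendicular to incline: N = W cos 19° − P sin 33.9° = 1919 − 886.8 = 1033 N.
Along incline: P cos 33.9° − μN = W sin 19° → μ = −(W sin 19° − P cos 33.9°) / N = 0.638.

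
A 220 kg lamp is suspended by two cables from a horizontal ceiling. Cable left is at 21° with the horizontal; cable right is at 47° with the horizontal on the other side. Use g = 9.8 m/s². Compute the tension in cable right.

Weight W = 220 × 9.8 = 2156 N acts straight down.
Horizontal: T_left cos 21° = T_right cos 47°  →  T_left = 0.7305 T_right.
Vertical: T_left sin 21° + T_right sin 47° = 2156.
Substituting the horizontal relation into the vertical equation gives 0.9931 T_right = 2156, so T_right = 2171 N.

T_right ≈ 2170 N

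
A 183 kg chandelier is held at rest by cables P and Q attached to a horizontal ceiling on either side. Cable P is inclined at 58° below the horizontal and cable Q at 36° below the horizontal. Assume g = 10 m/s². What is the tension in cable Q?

T_Q ≈ 972 N

Weight W = 183 × 10 = 1830 N acts straight down.
Horizontal: T_P cos 58° = T_Q cos 36°  →  T_P = 1.527 T_Q.
Vertical: T_P sin 58° + T_Q sin 36° = 1830.
Substituting the horizontal relation into the vertical equation gives 1.882 T_Q = 1830, so T_Q = 972.1 N.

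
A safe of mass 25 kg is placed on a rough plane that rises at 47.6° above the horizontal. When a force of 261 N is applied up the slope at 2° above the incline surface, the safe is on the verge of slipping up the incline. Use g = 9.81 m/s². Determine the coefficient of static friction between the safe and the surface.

On the verge of sliding up the incline, friction is at its maximum μN and acts down the slope.
Perpendicular to incline: N = W cos 47.6° − P sin 2° = 165.4 − 9.109 = 156.3 N.
Along incline: P cos 2° − μN = W sin 47.6° → μ = −(W sin 47.6° − P cos 2°) / N = 0.5103.

μ ≈ 0.510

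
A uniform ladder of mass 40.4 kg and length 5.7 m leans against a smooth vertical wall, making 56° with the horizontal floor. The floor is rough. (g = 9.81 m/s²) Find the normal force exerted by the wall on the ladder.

Torques about the foot: N_wall · 5.7 sin 56° = 40.4×9.81×2.85 cos 56° → N_wall = 133.66 N.

N_wall ≈ 134 N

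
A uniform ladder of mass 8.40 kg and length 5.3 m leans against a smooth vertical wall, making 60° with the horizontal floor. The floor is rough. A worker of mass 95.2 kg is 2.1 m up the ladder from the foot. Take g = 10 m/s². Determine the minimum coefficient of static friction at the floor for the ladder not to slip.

μ_min ≈ 0.234

ΣF_y = 0: N_floor = 8.40×10 + 95.2×10 = 1036 N.
Torques about the foot: N_wall · 5.3 sin 60° = 8.40×10×2.65 cos 60° + 95.2×10×2.1 cos 60° → N_wall = 242.03 N.
ΣF_x = 0: f_floor = N_wall = 242.03 N.
μ_min = f_floor / N_floor = 242.03 / 1036 = 0.2336.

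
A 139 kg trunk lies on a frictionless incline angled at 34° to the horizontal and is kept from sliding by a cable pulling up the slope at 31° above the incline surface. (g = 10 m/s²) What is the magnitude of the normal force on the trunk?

Take axes along and perpendicular to the incline. Weight components: W sin 34° = 777.3 N down-slope, W cos 34° = 1152 N into the surface.
Along incline: T cos 31° = W sin 34° → T = 906.8 N.
Perpendicular: N = W cos 34° − T sin 31° = 685.3 N.

N ≈ 685 N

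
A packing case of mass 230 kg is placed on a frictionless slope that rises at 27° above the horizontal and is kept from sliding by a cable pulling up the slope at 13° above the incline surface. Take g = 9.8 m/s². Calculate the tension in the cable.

Take axes along and perpendicular to the incline. Weight components: W sin 27° = 1023 N down-slope, W cos 27° = 2008 N into the surface.
Along incline: T cos 13° = W sin 27° → T = 1050 N.
Perpendicular: N = W cos 27° − T sin 13° = 1772 N.

T ≈ 1050 N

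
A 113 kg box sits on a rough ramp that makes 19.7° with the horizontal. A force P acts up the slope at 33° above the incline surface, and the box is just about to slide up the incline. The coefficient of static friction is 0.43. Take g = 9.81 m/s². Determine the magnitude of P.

P ≈ 767 N

On the verge of sliding up the incline, friction equals μN and acts down the slope.
Perpendicular: N + P sin 33° = W cos 19.7° = 1044 N.
Along incline: P cos 33° = W sin 19.7° + μN  with W sin 19.7° = 373.7 N.
Solving the pair for P and N: P = 766.6 N, N = 626.1 N (and f = μN = 269.2 N).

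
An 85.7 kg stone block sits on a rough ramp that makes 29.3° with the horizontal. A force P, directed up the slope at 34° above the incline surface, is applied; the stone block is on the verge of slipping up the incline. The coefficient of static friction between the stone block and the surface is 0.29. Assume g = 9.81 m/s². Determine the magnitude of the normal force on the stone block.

N ≈ 381 N

On the verge of sliding up the incline, friction equals μN and acts down the slope.
Perpendicular: N + P sin 34° = W cos 29.3° = 733.2 N.
Along incline: P cos 34° = W sin 29.3° + μN  with W sin 29.3° = 411.4 N.
Solving the pair for P and N: P = 629.6 N, N = 381.1 N (and f = μN = 110.5 N).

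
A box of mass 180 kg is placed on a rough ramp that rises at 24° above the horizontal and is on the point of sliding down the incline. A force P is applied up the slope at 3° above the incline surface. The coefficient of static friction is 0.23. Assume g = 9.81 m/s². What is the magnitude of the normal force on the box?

N ≈ 1590 N

On the verge of sliding down the incline, friction equals μN and acts up the slope.
Perpendicular: N + P sin 3° = W cos 24° = 1613 N.
Along incline: P cos 3° + μN = W sin 24° with W sin 24° = 718.2 N.
Solving the pair for P and N: P = 351.9 N, N = 1595 N (and f = μN = 366.8 N).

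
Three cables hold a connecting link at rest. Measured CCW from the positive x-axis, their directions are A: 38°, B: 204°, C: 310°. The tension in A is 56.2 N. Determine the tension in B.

T_B ≈ 58.4 N

Resolve: ΣF_x = 56.2 cos 38° + T_B cos 204° + T_C cos 310° = 0.
        ΣF_y = 56.2 sin 38° + T_B sin 204° + T_C sin 310° = 0.
The known terms sum to (44.29, 34.6) N, so -0.9135 T_B + 0.6428 T_C = -44.29 and -0.4067 T_B − 0.7660 T_C = -34.6.
Solving simultaneously: T_B = 58.43 N, T_C = 14.14 N.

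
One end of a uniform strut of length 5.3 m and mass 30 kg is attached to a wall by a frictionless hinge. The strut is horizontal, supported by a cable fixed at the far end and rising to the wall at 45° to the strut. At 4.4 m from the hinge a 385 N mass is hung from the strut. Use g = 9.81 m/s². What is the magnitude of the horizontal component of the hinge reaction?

Take torques about the hinge: T sin 45° · 5.3 = 30×9.81×2.65 + 385×4.4 = 2473.9 N·m.
So T = 2473.9 / (0.7071 × 5.3) = 660.12 N.
ΣF_x = 0: H_x = T cos 45° = 466.77 N.

H_x ≈ 467 N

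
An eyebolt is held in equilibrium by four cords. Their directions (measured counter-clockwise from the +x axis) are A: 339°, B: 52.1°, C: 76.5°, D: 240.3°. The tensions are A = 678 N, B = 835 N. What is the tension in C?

T_C ≈ 2830 N

Resolve: ΣF_x = 678 cos 339° + 835 cos 52.1° + T_C cos 76.5° + T_D cos 240.3° = 0.
        ΣF_y = 678 sin 339° + 835 sin 52.1° + T_C sin 76.5° + T_D sin 240.3° = 0.
The known terms sum to (1146, 415.9) N, so 0.2334 T_C − 0.4955 T_D = -1146 and 0.9724 T_C − 0.8686 T_D = -415.9.
Solving simultaneously: T_C = 2829 N, T_D = 3646 N.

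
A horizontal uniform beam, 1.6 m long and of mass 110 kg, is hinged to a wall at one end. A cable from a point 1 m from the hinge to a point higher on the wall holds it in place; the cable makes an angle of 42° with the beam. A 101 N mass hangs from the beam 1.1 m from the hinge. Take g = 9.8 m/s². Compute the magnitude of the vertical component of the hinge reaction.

|H_y| ≈ 205 N

Take torques about the hinge: T sin 42° · 1 = 110×9.8×0.8 + 101×1.1 = 973.5 N·m.
So T = 973.5 / (0.6691 × 1) = 1454.9 N.
ΣF_y = 0: H_y = (110×9.8 + 101) − T sin 42° = 1179 − 973.5 = 205.5 N.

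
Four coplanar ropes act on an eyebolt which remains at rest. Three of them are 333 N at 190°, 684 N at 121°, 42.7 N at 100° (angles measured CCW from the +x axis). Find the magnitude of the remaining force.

F ≈ 894 N

Sum the known components: ΣF_x = -687.6 N, ΣF_y = 570.5 N.
For equilibrium the remaining force must supply (−ΣF_x, −ΣF_y) = (687.6, -570.5) N.
Magnitude = √((687.6)² + (-570.5)²) = 893.5 N; direction = atan2(-570.5, 687.6) = 320.3°.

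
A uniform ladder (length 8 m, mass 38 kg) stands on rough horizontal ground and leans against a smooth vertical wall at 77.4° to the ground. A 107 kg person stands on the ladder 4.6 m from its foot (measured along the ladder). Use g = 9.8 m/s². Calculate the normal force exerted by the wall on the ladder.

Torques about the foot: N_wall · 8 sin 77.4° = 38×9.8×4 cos 77.4° + 107×9.8×4.6 cos 77.4° → N_wall = 176.39 N.

N_wall ≈ 176 N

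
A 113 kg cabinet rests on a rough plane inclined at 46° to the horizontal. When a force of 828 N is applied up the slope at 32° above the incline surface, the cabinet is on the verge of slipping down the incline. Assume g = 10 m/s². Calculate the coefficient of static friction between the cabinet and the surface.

On the verge of sliding down the incline, friction is at its maximum μN and acts up the slope.
Perpendicular to incline: N = W cos 46° − P sin 32° = 785 − 438.8 = 346.2 N.
Along incline: P cos 32° + μN = W sin 46° → μ = (W sin 46° − P cos 32°) / N = 0.3197.

μ ≈ 0.320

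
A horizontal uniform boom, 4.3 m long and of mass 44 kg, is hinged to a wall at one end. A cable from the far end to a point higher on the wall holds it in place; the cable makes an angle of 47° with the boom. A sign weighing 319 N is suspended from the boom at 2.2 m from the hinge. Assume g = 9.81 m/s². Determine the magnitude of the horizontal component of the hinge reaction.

H_x ≈ 353 N

Take torques about the hinge: T sin 47° · 4.3 = 44×9.81×2.15 + 319×2.2 = 1629.8 N·m.
So T = 1629.8 / (0.7314 × 4.3) = 518.26 N.
ΣF_x = 0: H_x = T cos 47° = 353.45 N.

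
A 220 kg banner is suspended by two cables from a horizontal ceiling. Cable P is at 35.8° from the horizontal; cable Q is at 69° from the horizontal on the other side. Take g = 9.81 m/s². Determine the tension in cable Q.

Weight W = 220 × 9.81 = 2158 N acts straight down.
Horizontal: T_P cos 35.8° = T_Q cos 69°  →  T_P = 0.4418 T_Q.
Vertical: T_P sin 35.8° + T_Q sin 69° = 2158.
Substituting the horizontal relation into the vertical equation gives 1.192 T_Q = 2158, so T_Q = 1811 N.

T_Q ≈ 1810 N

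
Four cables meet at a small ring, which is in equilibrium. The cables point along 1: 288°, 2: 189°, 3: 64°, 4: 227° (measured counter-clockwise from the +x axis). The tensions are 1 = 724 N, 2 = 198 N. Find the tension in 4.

Resolve: ΣF_x = 724 cos 288° + 198 cos 189° + T_3 cos 64° + T_4 cos 227° = 0.
        ΣF_y = 724 sin 288° + 198 sin 189° + T_3 sin 64° + T_4 sin 227° = 0.
The known terms sum to (28.17, -719.5) N, so 0.4384 T_3 − 0.6820 T_4 = -28.17 and 0.8988 T_3 − 0.7314 T_4 = 719.5.
Solving simultaneously: T_3 = 1749 N, T_4 = 1165 N.

T_4 ≈ 1170 N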